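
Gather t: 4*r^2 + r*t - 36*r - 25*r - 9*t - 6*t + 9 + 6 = 4*r^2 - 61*r + t*(r - 15) + 15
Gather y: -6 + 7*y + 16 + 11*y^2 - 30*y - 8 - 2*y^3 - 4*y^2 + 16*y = -2*y^3 + 7*y^2 - 7*y + 2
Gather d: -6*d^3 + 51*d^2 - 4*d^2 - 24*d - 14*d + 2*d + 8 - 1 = -6*d^3 + 47*d^2 - 36*d + 7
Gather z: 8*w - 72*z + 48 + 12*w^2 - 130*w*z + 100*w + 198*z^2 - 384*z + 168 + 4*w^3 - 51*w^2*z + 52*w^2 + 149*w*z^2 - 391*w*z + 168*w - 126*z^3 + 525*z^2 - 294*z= 4*w^3 + 64*w^2 + 276*w - 126*z^3 + z^2*(149*w + 723) + z*(-51*w^2 - 521*w - 750) + 216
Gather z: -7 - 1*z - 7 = -z - 14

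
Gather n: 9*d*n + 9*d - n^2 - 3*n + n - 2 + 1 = 9*d - n^2 + n*(9*d - 2) - 1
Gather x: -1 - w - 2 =-w - 3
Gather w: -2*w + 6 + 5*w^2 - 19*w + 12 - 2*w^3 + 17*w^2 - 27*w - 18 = -2*w^3 + 22*w^2 - 48*w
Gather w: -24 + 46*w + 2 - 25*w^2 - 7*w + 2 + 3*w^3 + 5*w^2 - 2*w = 3*w^3 - 20*w^2 + 37*w - 20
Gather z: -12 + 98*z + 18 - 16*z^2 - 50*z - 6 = -16*z^2 + 48*z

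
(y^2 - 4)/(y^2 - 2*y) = (y + 2)/y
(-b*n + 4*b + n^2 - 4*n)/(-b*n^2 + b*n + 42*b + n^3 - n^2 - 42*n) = (n - 4)/(n^2 - n - 42)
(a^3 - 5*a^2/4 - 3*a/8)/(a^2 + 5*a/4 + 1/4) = a*(2*a - 3)/(2*(a + 1))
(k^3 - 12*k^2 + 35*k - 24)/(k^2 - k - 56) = (k^2 - 4*k + 3)/(k + 7)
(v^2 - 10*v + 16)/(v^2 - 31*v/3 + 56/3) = 3*(v - 2)/(3*v - 7)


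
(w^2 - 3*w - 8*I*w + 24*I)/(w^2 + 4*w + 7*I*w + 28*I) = (w^2 - w*(3 + 8*I) + 24*I)/(w^2 + w*(4 + 7*I) + 28*I)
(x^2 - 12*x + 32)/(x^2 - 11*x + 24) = (x - 4)/(x - 3)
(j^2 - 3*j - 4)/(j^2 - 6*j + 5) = (j^2 - 3*j - 4)/(j^2 - 6*j + 5)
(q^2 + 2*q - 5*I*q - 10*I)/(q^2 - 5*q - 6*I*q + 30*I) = (q^2 + q*(2 - 5*I) - 10*I)/(q^2 - q*(5 + 6*I) + 30*I)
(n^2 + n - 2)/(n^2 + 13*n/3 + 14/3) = 3*(n - 1)/(3*n + 7)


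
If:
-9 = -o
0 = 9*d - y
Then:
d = y/9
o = 9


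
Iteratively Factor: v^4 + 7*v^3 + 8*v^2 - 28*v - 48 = (v - 2)*(v^3 + 9*v^2 + 26*v + 24) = (v - 2)*(v + 4)*(v^2 + 5*v + 6) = (v - 2)*(v + 3)*(v + 4)*(v + 2)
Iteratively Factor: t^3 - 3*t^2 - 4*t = (t + 1)*(t^2 - 4*t) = t*(t + 1)*(t - 4)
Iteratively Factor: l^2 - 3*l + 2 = (l - 2)*(l - 1)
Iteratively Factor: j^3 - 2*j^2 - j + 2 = (j + 1)*(j^2 - 3*j + 2) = (j - 2)*(j + 1)*(j - 1)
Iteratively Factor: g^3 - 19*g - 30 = (g - 5)*(g^2 + 5*g + 6) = (g - 5)*(g + 3)*(g + 2)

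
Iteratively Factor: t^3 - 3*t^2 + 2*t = (t)*(t^2 - 3*t + 2) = t*(t - 2)*(t - 1)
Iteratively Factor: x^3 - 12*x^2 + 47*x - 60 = (x - 4)*(x^2 - 8*x + 15) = (x - 4)*(x - 3)*(x - 5)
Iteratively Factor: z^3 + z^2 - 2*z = (z - 1)*(z^2 + 2*z) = z*(z - 1)*(z + 2)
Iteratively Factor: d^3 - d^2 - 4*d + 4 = (d - 2)*(d^2 + d - 2) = (d - 2)*(d + 2)*(d - 1)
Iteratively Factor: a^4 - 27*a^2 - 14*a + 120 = (a - 2)*(a^3 + 2*a^2 - 23*a - 60) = (a - 5)*(a - 2)*(a^2 + 7*a + 12) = (a - 5)*(a - 2)*(a + 4)*(a + 3)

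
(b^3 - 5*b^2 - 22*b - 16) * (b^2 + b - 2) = b^5 - 4*b^4 - 29*b^3 - 28*b^2 + 28*b + 32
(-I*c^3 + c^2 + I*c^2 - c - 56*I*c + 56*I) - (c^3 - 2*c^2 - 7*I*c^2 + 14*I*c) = -c^3 - I*c^3 + 3*c^2 + 8*I*c^2 - c - 70*I*c + 56*I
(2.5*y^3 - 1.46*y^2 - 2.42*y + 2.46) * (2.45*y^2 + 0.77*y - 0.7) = 6.125*y^5 - 1.652*y^4 - 8.8032*y^3 + 5.1856*y^2 + 3.5882*y - 1.722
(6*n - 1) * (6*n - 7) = 36*n^2 - 48*n + 7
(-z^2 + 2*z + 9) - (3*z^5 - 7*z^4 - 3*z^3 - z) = -3*z^5 + 7*z^4 + 3*z^3 - z^2 + 3*z + 9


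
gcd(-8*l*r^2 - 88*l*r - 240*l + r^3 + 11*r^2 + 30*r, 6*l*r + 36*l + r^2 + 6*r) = r + 6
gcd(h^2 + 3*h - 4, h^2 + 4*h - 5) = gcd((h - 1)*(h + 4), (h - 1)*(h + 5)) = h - 1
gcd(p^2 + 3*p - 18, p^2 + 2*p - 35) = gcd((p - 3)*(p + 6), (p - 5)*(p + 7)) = 1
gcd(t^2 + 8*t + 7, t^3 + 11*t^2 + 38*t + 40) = 1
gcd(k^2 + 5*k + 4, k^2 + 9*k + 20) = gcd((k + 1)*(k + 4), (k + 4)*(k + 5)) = k + 4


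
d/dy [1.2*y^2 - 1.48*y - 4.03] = 2.4*y - 1.48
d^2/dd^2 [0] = 0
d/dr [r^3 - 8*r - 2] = 3*r^2 - 8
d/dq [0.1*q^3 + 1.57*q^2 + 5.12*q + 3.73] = 0.3*q^2 + 3.14*q + 5.12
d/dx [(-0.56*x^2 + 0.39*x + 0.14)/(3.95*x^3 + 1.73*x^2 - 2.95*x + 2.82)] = (2.212*x^4 - 3.081*x^3 - 0.681699999999999*x^2 - 3.6428*x + 1.5128)/(15.6025*x^6 + 13.667*x^5 - 20.3121*x^4 + 12.071*x^3 + 18.4597*x^2 - 16.638*x + 7.9524)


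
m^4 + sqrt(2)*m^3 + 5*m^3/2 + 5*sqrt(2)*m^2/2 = m^2*(m + 5/2)*(m + sqrt(2))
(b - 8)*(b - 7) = b^2 - 15*b + 56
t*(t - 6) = t^2 - 6*t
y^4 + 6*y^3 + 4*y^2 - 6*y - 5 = (y - 1)*(y + 1)^2*(y + 5)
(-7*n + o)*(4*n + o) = -28*n^2 - 3*n*o + o^2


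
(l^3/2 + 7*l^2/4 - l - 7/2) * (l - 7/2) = l^4/2 - 57*l^2/8 + 49/4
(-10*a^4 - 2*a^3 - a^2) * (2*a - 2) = -20*a^5 + 16*a^4 + 2*a^3 + 2*a^2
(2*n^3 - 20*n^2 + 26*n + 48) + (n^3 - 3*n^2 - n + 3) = 3*n^3 - 23*n^2 + 25*n + 51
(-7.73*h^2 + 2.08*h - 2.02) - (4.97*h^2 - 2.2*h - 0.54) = -12.7*h^2 + 4.28*h - 1.48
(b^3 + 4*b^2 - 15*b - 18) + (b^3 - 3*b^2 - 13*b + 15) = 2*b^3 + b^2 - 28*b - 3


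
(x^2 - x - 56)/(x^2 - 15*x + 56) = (x + 7)/(x - 7)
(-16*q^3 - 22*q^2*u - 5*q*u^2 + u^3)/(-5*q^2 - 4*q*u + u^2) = (16*q^2 + 6*q*u - u^2)/(5*q - u)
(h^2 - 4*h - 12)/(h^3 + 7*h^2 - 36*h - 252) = (h + 2)/(h^2 + 13*h + 42)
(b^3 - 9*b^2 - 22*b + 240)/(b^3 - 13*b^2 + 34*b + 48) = (b + 5)/(b + 1)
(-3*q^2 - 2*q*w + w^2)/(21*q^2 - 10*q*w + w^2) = (-q - w)/(7*q - w)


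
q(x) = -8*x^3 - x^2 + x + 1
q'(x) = -24*x^2 - 2*x + 1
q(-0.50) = 1.25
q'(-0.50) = -4.00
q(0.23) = 1.08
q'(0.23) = -0.73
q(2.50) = -127.75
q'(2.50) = -154.00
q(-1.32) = 16.34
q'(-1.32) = -38.18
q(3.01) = -223.22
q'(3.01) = -222.46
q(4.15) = -583.86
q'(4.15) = -420.64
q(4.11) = -567.19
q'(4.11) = -412.63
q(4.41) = -700.17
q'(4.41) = -474.57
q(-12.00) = 13669.00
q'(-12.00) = -3431.00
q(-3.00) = 205.00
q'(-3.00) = -209.00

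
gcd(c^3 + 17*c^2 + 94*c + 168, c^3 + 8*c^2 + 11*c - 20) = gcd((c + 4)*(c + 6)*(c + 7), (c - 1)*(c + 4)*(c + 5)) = c + 4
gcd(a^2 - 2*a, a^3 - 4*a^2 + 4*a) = a^2 - 2*a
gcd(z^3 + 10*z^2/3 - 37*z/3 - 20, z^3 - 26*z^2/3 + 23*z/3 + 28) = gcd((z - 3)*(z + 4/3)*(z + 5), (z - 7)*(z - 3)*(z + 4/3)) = z^2 - 5*z/3 - 4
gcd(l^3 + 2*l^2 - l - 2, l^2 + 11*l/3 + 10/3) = l + 2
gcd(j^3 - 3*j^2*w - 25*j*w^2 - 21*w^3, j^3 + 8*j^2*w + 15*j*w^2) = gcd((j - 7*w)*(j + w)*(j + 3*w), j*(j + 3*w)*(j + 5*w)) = j + 3*w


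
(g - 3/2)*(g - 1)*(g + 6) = g^3 + 7*g^2/2 - 27*g/2 + 9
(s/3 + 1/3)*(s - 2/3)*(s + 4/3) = s^3/3 + 5*s^2/9 - 2*s/27 - 8/27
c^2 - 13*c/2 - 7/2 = (c - 7)*(c + 1/2)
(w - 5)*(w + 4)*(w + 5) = w^3 + 4*w^2 - 25*w - 100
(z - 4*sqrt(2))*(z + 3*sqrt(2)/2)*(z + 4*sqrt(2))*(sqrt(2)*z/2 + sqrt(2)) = sqrt(2)*z^4/2 + sqrt(2)*z^3 + 3*z^3/2 - 16*sqrt(2)*z^2 + 3*z^2 - 48*z - 32*sqrt(2)*z - 96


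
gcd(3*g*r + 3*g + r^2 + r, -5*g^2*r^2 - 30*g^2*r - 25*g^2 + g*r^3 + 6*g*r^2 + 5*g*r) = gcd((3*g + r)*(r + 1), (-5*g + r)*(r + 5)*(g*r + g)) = r + 1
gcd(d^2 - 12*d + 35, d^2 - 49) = d - 7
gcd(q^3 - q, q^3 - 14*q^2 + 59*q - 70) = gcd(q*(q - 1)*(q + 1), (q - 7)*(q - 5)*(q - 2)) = 1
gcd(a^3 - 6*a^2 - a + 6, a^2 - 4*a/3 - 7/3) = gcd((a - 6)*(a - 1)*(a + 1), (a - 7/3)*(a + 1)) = a + 1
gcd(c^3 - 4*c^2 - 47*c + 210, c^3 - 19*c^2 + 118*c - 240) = c^2 - 11*c + 30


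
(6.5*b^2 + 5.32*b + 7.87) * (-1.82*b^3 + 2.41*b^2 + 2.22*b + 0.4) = -11.83*b^5 + 5.9826*b^4 + 12.9278*b^3 + 33.3771*b^2 + 19.5994*b + 3.148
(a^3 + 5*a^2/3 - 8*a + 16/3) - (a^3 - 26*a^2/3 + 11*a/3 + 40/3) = 31*a^2/3 - 35*a/3 - 8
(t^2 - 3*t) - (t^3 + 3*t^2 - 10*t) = -t^3 - 2*t^2 + 7*t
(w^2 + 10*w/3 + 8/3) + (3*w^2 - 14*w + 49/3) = 4*w^2 - 32*w/3 + 19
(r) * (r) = r^2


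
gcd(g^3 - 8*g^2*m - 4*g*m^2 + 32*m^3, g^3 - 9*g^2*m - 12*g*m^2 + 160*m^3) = g - 8*m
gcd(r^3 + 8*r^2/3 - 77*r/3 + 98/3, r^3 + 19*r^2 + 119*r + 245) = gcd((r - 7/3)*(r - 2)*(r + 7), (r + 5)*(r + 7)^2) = r + 7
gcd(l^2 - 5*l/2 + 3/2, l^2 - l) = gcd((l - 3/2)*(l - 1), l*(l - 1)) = l - 1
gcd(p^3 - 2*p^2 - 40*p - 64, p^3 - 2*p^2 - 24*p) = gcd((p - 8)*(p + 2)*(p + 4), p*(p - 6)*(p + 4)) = p + 4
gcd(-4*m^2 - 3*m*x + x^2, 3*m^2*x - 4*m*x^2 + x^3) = 1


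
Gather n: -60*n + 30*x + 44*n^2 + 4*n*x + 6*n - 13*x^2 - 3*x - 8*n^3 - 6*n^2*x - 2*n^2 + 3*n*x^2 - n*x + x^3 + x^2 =-8*n^3 + n^2*(42 - 6*x) + n*(3*x^2 + 3*x - 54) + x^3 - 12*x^2 + 27*x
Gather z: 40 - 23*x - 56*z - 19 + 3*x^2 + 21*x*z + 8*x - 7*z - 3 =3*x^2 - 15*x + z*(21*x - 63) + 18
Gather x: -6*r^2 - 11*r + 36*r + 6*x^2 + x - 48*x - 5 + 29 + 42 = -6*r^2 + 25*r + 6*x^2 - 47*x + 66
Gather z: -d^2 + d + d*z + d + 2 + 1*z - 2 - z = -d^2 + d*z + 2*d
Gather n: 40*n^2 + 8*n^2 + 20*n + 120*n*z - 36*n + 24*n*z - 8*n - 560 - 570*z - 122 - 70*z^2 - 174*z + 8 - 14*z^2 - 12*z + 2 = 48*n^2 + n*(144*z - 24) - 84*z^2 - 756*z - 672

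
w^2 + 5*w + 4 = (w + 1)*(w + 4)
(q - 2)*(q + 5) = q^2 + 3*q - 10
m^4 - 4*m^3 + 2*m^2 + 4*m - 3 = (m - 3)*(m - 1)^2*(m + 1)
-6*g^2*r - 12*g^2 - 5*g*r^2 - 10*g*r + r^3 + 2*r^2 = (-6*g + r)*(g + r)*(r + 2)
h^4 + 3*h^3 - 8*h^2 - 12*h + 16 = (h - 2)*(h - 1)*(h + 2)*(h + 4)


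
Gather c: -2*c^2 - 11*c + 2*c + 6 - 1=-2*c^2 - 9*c + 5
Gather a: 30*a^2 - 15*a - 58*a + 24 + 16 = 30*a^2 - 73*a + 40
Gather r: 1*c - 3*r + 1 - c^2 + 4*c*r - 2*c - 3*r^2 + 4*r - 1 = -c^2 - c - 3*r^2 + r*(4*c + 1)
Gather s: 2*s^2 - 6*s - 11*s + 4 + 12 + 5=2*s^2 - 17*s + 21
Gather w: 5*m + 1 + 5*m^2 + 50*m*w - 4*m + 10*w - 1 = 5*m^2 + m + w*(50*m + 10)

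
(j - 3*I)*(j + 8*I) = j^2 + 5*I*j + 24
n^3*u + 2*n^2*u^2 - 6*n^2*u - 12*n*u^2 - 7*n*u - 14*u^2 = (n - 7)*(n + 2*u)*(n*u + u)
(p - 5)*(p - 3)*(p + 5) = p^3 - 3*p^2 - 25*p + 75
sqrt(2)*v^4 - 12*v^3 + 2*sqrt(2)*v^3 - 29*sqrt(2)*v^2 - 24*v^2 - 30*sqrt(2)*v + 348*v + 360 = (v - 5)*(v + 6)*(v - 6*sqrt(2))*(sqrt(2)*v + sqrt(2))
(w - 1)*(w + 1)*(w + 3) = w^3 + 3*w^2 - w - 3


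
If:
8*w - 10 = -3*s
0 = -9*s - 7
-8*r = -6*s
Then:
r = -7/12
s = -7/9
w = 37/24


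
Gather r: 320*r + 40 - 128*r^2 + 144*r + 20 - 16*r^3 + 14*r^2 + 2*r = -16*r^3 - 114*r^2 + 466*r + 60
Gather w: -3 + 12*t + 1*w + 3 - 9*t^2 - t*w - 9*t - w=-9*t^2 - t*w + 3*t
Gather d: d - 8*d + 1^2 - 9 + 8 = -7*d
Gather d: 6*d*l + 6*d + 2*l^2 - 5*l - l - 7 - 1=d*(6*l + 6) + 2*l^2 - 6*l - 8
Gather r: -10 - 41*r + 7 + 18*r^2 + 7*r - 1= 18*r^2 - 34*r - 4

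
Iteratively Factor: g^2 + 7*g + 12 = (g + 3)*(g + 4)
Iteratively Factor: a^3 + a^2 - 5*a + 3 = (a + 3)*(a^2 - 2*a + 1) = (a - 1)*(a + 3)*(a - 1)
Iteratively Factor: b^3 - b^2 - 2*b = (b + 1)*(b^2 - 2*b) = (b - 2)*(b + 1)*(b)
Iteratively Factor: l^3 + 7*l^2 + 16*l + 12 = (l + 2)*(l^2 + 5*l + 6) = (l + 2)*(l + 3)*(l + 2)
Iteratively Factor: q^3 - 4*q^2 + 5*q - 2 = (q - 2)*(q^2 - 2*q + 1) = (q - 2)*(q - 1)*(q - 1)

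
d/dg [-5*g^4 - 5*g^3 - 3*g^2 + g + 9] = -20*g^3 - 15*g^2 - 6*g + 1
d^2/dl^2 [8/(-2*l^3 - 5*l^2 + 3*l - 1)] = 16*((6*l + 5)*(2*l^3 + 5*l^2 - 3*l + 1) - (6*l^2 + 10*l - 3)^2)/(2*l^3 + 5*l^2 - 3*l + 1)^3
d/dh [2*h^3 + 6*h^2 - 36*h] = 6*h^2 + 12*h - 36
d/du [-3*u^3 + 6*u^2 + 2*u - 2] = -9*u^2 + 12*u + 2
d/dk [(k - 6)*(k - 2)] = 2*k - 8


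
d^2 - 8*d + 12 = (d - 6)*(d - 2)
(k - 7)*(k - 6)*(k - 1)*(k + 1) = k^4 - 13*k^3 + 41*k^2 + 13*k - 42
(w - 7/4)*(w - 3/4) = w^2 - 5*w/2 + 21/16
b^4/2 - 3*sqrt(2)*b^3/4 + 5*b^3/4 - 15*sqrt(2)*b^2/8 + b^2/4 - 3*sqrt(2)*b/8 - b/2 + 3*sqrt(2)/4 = (b/2 + 1/2)*(b - 1/2)*(b + 2)*(b - 3*sqrt(2)/2)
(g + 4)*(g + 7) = g^2 + 11*g + 28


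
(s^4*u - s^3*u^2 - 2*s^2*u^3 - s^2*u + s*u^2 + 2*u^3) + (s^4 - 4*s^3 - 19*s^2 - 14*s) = s^4*u + s^4 - s^3*u^2 - 4*s^3 - 2*s^2*u^3 - s^2*u - 19*s^2 + s*u^2 - 14*s + 2*u^3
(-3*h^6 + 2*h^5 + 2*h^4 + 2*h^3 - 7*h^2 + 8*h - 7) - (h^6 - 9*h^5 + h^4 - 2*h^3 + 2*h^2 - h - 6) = -4*h^6 + 11*h^5 + h^4 + 4*h^3 - 9*h^2 + 9*h - 1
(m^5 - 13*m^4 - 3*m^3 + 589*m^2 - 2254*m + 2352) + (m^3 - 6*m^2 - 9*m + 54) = m^5 - 13*m^4 - 2*m^3 + 583*m^2 - 2263*m + 2406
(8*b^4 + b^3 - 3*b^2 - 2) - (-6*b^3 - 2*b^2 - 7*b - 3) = 8*b^4 + 7*b^3 - b^2 + 7*b + 1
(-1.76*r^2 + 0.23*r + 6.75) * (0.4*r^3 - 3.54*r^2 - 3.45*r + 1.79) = -0.704*r^5 + 6.3224*r^4 + 7.9578*r^3 - 27.8389*r^2 - 22.8758*r + 12.0825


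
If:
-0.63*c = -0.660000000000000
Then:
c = 1.05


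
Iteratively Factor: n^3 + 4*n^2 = (n)*(n^2 + 4*n) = n*(n + 4)*(n)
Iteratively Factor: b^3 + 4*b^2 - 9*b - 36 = (b - 3)*(b^2 + 7*b + 12) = (b - 3)*(b + 3)*(b + 4)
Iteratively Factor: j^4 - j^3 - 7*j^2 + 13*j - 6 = (j + 3)*(j^3 - 4*j^2 + 5*j - 2) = (j - 1)*(j + 3)*(j^2 - 3*j + 2) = (j - 1)^2*(j + 3)*(j - 2)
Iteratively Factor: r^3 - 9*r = (r + 3)*(r^2 - 3*r) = (r - 3)*(r + 3)*(r)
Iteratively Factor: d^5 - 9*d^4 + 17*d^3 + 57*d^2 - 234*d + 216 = (d - 3)*(d^4 - 6*d^3 - d^2 + 54*d - 72) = (d - 4)*(d - 3)*(d^3 - 2*d^2 - 9*d + 18) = (d - 4)*(d - 3)*(d - 2)*(d^2 - 9) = (d - 4)*(d - 3)*(d - 2)*(d + 3)*(d - 3)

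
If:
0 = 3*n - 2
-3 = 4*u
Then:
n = 2/3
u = -3/4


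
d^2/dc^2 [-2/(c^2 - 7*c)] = 4*(c*(c - 7) - (2*c - 7)^2)/(c^3*(c - 7)^3)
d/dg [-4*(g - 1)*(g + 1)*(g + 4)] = -12*g^2 - 32*g + 4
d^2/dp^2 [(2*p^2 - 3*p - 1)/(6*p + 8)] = 59/(27*p^3 + 108*p^2 + 144*p + 64)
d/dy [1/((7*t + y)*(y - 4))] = ((4 - y)*(7*t + y) - (y - 4)^2)/((7*t + y)^2*(y - 4)^3)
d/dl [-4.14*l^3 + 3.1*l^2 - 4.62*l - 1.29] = -12.42*l^2 + 6.2*l - 4.62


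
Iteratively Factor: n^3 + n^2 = (n + 1)*(n^2) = n*(n + 1)*(n)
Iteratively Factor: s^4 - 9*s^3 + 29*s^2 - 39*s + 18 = (s - 3)*(s^3 - 6*s^2 + 11*s - 6) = (s - 3)^2*(s^2 - 3*s + 2) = (s - 3)^2*(s - 2)*(s - 1)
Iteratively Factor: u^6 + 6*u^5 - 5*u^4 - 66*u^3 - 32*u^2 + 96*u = (u + 4)*(u^5 + 2*u^4 - 13*u^3 - 14*u^2 + 24*u) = (u - 3)*(u + 4)*(u^4 + 5*u^3 + 2*u^2 - 8*u) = u*(u - 3)*(u + 4)*(u^3 + 5*u^2 + 2*u - 8) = u*(u - 3)*(u + 2)*(u + 4)*(u^2 + 3*u - 4) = u*(u - 3)*(u - 1)*(u + 2)*(u + 4)*(u + 4)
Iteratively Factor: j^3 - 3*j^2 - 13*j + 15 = (j - 1)*(j^2 - 2*j - 15) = (j - 5)*(j - 1)*(j + 3)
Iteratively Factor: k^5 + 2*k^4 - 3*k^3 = (k - 1)*(k^4 + 3*k^3) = k*(k - 1)*(k^3 + 3*k^2) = k^2*(k - 1)*(k^2 + 3*k) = k^3*(k - 1)*(k + 3)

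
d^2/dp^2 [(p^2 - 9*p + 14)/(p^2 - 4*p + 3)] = 2*(-5*p^3 + 33*p^2 - 87*p + 83)/(p^6 - 12*p^5 + 57*p^4 - 136*p^3 + 171*p^2 - 108*p + 27)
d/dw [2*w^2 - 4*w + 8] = 4*w - 4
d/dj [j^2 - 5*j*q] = 2*j - 5*q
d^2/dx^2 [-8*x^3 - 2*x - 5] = -48*x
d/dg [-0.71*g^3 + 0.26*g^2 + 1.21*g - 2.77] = -2.13*g^2 + 0.52*g + 1.21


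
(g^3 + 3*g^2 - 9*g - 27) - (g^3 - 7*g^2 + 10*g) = 10*g^2 - 19*g - 27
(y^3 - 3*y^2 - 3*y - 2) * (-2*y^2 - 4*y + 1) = -2*y^5 + 2*y^4 + 19*y^3 + 13*y^2 + 5*y - 2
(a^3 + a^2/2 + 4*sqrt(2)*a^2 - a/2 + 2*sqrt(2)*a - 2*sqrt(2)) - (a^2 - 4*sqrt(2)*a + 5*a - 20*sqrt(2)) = a^3 - a^2/2 + 4*sqrt(2)*a^2 - 11*a/2 + 6*sqrt(2)*a + 18*sqrt(2)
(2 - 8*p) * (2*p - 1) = -16*p^2 + 12*p - 2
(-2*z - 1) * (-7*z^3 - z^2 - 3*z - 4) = 14*z^4 + 9*z^3 + 7*z^2 + 11*z + 4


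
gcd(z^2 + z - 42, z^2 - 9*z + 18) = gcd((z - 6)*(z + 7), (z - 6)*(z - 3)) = z - 6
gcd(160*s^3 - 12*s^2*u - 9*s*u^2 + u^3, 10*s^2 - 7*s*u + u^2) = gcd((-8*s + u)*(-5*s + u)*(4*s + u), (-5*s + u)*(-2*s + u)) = 5*s - u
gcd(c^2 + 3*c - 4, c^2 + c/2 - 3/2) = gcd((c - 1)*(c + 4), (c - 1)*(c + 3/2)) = c - 1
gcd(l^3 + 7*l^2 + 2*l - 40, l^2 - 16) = l + 4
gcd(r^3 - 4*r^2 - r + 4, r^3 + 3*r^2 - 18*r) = 1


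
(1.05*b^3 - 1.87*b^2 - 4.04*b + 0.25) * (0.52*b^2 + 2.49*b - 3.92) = 0.546*b^5 + 1.6421*b^4 - 10.8731*b^3 - 2.5992*b^2 + 16.4593*b - 0.98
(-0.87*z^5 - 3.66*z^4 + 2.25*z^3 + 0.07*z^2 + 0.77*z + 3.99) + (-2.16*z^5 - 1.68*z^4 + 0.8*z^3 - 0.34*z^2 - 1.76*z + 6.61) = -3.03*z^5 - 5.34*z^4 + 3.05*z^3 - 0.27*z^2 - 0.99*z + 10.6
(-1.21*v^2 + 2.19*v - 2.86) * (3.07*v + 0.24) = -3.7147*v^3 + 6.4329*v^2 - 8.2546*v - 0.6864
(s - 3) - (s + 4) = -7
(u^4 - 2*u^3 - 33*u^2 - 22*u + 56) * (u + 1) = u^5 - u^4 - 35*u^3 - 55*u^2 + 34*u + 56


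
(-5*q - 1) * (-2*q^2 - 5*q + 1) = 10*q^3 + 27*q^2 - 1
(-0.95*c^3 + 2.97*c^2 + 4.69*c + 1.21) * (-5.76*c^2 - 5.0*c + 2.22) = 5.472*c^5 - 12.3572*c^4 - 43.9734*c^3 - 23.8262*c^2 + 4.3618*c + 2.6862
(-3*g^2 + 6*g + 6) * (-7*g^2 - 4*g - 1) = 21*g^4 - 30*g^3 - 63*g^2 - 30*g - 6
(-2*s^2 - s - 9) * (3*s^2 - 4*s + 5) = -6*s^4 + 5*s^3 - 33*s^2 + 31*s - 45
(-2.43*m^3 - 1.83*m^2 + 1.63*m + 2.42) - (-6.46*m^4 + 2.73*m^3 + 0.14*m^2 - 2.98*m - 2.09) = 6.46*m^4 - 5.16*m^3 - 1.97*m^2 + 4.61*m + 4.51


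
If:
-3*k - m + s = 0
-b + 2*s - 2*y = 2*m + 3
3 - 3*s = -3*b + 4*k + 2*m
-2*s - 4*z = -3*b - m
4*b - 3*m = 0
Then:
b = 156*z/131 + 54/131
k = 15/131 - 44*z/131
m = 208*z/131 + 72/131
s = 76*z/131 + 117/131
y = -210*z/131 - 357/262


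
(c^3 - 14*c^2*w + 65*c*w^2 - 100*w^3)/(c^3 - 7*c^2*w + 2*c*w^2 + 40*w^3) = (c - 5*w)/(c + 2*w)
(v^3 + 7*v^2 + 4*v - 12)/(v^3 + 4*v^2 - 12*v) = (v^2 + v - 2)/(v*(v - 2))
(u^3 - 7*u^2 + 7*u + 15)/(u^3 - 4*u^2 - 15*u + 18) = (u^3 - 7*u^2 + 7*u + 15)/(u^3 - 4*u^2 - 15*u + 18)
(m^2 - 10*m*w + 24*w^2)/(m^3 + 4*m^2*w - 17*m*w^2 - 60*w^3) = (m - 6*w)/(m^2 + 8*m*w + 15*w^2)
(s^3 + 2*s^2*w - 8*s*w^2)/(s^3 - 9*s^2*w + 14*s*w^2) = (s + 4*w)/(s - 7*w)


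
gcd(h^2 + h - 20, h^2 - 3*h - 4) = h - 4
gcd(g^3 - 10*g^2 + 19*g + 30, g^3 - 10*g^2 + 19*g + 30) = g^3 - 10*g^2 + 19*g + 30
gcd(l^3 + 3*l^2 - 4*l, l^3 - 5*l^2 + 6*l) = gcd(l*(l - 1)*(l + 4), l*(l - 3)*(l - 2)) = l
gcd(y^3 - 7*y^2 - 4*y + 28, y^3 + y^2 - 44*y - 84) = y^2 - 5*y - 14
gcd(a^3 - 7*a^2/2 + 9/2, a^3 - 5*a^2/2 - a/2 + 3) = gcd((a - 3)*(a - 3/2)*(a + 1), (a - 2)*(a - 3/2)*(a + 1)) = a^2 - a/2 - 3/2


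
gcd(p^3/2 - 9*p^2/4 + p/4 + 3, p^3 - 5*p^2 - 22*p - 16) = p + 1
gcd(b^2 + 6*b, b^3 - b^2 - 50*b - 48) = b + 6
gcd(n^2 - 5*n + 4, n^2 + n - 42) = 1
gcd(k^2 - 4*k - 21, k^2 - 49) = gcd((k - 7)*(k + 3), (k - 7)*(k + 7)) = k - 7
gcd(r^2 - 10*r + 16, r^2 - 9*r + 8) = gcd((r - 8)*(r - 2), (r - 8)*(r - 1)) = r - 8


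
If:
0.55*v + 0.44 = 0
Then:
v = -0.80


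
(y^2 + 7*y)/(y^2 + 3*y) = (y + 7)/(y + 3)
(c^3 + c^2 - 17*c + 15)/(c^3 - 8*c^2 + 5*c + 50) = (c^3 + c^2 - 17*c + 15)/(c^3 - 8*c^2 + 5*c + 50)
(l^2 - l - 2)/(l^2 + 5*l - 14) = (l + 1)/(l + 7)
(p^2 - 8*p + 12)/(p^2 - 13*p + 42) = (p - 2)/(p - 7)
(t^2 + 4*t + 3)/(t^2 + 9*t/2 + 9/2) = 2*(t + 1)/(2*t + 3)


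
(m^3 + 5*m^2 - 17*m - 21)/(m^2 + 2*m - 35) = (m^2 - 2*m - 3)/(m - 5)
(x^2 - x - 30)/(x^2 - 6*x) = (x + 5)/x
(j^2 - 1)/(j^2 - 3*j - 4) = (j - 1)/(j - 4)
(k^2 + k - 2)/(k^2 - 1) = (k + 2)/(k + 1)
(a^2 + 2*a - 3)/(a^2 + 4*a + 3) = (a - 1)/(a + 1)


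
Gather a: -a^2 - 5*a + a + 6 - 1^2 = -a^2 - 4*a + 5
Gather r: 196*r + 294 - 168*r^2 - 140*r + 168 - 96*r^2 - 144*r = -264*r^2 - 88*r + 462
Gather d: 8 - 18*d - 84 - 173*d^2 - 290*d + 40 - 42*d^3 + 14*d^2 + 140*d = -42*d^3 - 159*d^2 - 168*d - 36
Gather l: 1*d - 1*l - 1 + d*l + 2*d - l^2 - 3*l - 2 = 3*d - l^2 + l*(d - 4) - 3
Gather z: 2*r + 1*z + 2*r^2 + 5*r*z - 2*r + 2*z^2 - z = 2*r^2 + 5*r*z + 2*z^2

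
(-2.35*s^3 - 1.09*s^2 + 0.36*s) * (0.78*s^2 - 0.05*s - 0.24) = -1.833*s^5 - 0.7327*s^4 + 0.8993*s^3 + 0.2436*s^2 - 0.0864*s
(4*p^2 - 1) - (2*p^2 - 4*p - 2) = 2*p^2 + 4*p + 1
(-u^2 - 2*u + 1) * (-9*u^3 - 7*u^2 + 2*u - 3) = 9*u^5 + 25*u^4 + 3*u^3 - 8*u^2 + 8*u - 3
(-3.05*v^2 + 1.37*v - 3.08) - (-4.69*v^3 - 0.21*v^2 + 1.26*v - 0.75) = 4.69*v^3 - 2.84*v^2 + 0.11*v - 2.33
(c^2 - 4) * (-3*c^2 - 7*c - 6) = -3*c^4 - 7*c^3 + 6*c^2 + 28*c + 24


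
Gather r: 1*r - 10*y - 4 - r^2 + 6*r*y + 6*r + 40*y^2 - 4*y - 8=-r^2 + r*(6*y + 7) + 40*y^2 - 14*y - 12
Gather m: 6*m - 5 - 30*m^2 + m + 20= -30*m^2 + 7*m + 15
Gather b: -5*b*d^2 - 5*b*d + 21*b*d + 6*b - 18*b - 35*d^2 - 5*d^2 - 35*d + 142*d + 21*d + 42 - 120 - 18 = b*(-5*d^2 + 16*d - 12) - 40*d^2 + 128*d - 96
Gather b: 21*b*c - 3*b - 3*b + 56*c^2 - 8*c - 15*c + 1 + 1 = b*(21*c - 6) + 56*c^2 - 23*c + 2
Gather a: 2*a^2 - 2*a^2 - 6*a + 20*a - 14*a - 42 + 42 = 0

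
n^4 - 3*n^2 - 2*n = n*(n - 2)*(n + 1)^2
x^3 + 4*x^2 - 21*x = x*(x - 3)*(x + 7)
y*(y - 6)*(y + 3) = y^3 - 3*y^2 - 18*y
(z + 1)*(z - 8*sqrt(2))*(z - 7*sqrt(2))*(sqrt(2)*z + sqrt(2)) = sqrt(2)*z^4 - 30*z^3 + 2*sqrt(2)*z^3 - 60*z^2 + 113*sqrt(2)*z^2 - 30*z + 224*sqrt(2)*z + 112*sqrt(2)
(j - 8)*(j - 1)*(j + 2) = j^3 - 7*j^2 - 10*j + 16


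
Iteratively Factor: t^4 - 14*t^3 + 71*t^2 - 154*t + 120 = (t - 5)*(t^3 - 9*t^2 + 26*t - 24) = (t - 5)*(t - 3)*(t^2 - 6*t + 8) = (t - 5)*(t - 4)*(t - 3)*(t - 2)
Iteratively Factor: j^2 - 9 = (j + 3)*(j - 3)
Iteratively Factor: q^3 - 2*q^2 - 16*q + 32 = (q + 4)*(q^2 - 6*q + 8) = (q - 2)*(q + 4)*(q - 4)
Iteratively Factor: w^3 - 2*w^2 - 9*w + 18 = (w - 2)*(w^2 - 9) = (w - 2)*(w + 3)*(w - 3)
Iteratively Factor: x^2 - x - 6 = (x - 3)*(x + 2)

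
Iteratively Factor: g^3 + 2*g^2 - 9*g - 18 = (g + 3)*(g^2 - g - 6) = (g - 3)*(g + 3)*(g + 2)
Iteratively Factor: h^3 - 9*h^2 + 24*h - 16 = (h - 4)*(h^2 - 5*h + 4) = (h - 4)*(h - 1)*(h - 4)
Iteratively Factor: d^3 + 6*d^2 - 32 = (d + 4)*(d^2 + 2*d - 8) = (d - 2)*(d + 4)*(d + 4)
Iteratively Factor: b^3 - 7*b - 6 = (b + 2)*(b^2 - 2*b - 3) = (b - 3)*(b + 2)*(b + 1)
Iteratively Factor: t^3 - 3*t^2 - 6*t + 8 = (t - 1)*(t^2 - 2*t - 8) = (t - 4)*(t - 1)*(t + 2)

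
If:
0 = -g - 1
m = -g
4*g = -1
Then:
No Solution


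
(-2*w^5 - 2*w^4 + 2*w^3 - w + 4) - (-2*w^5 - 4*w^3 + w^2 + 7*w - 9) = -2*w^4 + 6*w^3 - w^2 - 8*w + 13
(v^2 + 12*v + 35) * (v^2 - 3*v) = v^4 + 9*v^3 - v^2 - 105*v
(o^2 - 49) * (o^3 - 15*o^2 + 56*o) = o^5 - 15*o^4 + 7*o^3 + 735*o^2 - 2744*o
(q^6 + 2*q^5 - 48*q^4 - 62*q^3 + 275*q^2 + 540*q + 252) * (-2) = -2*q^6 - 4*q^5 + 96*q^4 + 124*q^3 - 550*q^2 - 1080*q - 504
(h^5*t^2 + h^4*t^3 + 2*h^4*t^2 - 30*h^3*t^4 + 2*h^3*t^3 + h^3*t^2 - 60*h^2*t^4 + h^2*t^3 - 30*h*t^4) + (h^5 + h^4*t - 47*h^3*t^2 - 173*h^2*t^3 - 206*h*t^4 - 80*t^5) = h^5*t^2 + h^5 + h^4*t^3 + 2*h^4*t^2 + h^4*t - 30*h^3*t^4 + 2*h^3*t^3 - 46*h^3*t^2 - 60*h^2*t^4 - 172*h^2*t^3 - 236*h*t^4 - 80*t^5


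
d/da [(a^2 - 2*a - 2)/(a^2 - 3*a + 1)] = (-a^2 + 6*a - 8)/(a^4 - 6*a^3 + 11*a^2 - 6*a + 1)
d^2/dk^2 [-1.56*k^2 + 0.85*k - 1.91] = -3.12000000000000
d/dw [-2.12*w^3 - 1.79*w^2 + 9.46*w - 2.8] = -6.36*w^2 - 3.58*w + 9.46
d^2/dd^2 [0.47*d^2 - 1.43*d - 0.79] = 0.940000000000000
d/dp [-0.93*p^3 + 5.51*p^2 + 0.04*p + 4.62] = -2.79*p^2 + 11.02*p + 0.04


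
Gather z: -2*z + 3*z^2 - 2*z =3*z^2 - 4*z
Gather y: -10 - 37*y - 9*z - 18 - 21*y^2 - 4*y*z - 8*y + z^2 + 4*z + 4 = -21*y^2 + y*(-4*z - 45) + z^2 - 5*z - 24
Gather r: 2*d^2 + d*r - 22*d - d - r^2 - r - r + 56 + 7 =2*d^2 - 23*d - r^2 + r*(d - 2) + 63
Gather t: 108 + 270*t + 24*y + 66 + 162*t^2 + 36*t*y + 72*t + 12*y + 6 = 162*t^2 + t*(36*y + 342) + 36*y + 180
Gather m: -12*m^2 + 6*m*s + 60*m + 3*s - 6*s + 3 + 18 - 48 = -12*m^2 + m*(6*s + 60) - 3*s - 27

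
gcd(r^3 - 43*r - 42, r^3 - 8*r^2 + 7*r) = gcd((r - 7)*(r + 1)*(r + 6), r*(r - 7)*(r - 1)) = r - 7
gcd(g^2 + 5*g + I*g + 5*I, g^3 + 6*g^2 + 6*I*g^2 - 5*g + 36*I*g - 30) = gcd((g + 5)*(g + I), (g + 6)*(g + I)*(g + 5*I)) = g + I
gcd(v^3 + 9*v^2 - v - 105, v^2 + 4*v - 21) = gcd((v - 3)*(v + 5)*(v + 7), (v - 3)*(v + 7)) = v^2 + 4*v - 21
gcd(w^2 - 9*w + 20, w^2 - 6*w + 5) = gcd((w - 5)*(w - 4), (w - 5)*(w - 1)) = w - 5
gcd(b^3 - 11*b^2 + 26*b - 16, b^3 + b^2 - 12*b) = 1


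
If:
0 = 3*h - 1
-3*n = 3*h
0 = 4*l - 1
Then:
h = 1/3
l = 1/4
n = -1/3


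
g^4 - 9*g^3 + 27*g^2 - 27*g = g*(g - 3)^3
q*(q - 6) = q^2 - 6*q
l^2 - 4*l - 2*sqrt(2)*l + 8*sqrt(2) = (l - 4)*(l - 2*sqrt(2))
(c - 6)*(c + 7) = c^2 + c - 42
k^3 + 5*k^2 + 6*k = k*(k + 2)*(k + 3)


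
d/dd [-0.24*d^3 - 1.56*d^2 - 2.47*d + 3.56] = -0.72*d^2 - 3.12*d - 2.47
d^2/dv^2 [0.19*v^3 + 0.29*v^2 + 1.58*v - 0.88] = 1.14*v + 0.58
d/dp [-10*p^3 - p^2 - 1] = 2*p*(-15*p - 1)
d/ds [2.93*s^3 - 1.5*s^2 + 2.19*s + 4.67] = 8.79*s^2 - 3.0*s + 2.19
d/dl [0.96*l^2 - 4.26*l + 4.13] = 1.92*l - 4.26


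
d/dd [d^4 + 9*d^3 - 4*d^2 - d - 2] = 4*d^3 + 27*d^2 - 8*d - 1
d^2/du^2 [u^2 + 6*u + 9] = 2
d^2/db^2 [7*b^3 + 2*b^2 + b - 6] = 42*b + 4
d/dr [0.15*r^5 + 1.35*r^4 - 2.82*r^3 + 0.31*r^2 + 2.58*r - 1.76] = 0.75*r^4 + 5.4*r^3 - 8.46*r^2 + 0.62*r + 2.58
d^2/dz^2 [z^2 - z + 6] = 2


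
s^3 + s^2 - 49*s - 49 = (s - 7)*(s + 1)*(s + 7)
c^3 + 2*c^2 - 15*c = c*(c - 3)*(c + 5)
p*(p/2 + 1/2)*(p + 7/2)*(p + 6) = p^4/2 + 21*p^3/4 + 61*p^2/4 + 21*p/2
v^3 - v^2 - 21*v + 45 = (v - 3)^2*(v + 5)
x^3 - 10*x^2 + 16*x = x*(x - 8)*(x - 2)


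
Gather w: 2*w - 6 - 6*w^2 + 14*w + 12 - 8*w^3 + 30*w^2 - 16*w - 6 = -8*w^3 + 24*w^2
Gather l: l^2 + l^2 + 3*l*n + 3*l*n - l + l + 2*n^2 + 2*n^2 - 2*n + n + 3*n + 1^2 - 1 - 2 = 2*l^2 + 6*l*n + 4*n^2 + 2*n - 2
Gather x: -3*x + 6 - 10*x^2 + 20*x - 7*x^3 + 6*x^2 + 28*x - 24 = -7*x^3 - 4*x^2 + 45*x - 18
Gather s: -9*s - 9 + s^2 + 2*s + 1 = s^2 - 7*s - 8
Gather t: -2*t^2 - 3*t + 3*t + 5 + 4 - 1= 8 - 2*t^2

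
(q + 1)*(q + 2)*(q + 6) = q^3 + 9*q^2 + 20*q + 12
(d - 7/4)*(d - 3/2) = d^2 - 13*d/4 + 21/8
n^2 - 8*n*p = n*(n - 8*p)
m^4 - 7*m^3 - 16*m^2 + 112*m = m*(m - 7)*(m - 4)*(m + 4)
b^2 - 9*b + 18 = (b - 6)*(b - 3)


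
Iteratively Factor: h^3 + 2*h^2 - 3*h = (h - 1)*(h^2 + 3*h) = (h - 1)*(h + 3)*(h)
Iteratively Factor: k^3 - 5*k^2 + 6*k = (k)*(k^2 - 5*k + 6) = k*(k - 3)*(k - 2)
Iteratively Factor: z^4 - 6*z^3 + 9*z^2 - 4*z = (z - 4)*(z^3 - 2*z^2 + z) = (z - 4)*(z - 1)*(z^2 - z) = z*(z - 4)*(z - 1)*(z - 1)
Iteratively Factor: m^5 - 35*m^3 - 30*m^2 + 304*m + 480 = (m + 4)*(m^4 - 4*m^3 - 19*m^2 + 46*m + 120) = (m - 4)*(m + 4)*(m^3 - 19*m - 30) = (m - 4)*(m + 3)*(m + 4)*(m^2 - 3*m - 10) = (m - 5)*(m - 4)*(m + 3)*(m + 4)*(m + 2)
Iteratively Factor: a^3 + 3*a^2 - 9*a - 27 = (a + 3)*(a^2 - 9) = (a - 3)*(a + 3)*(a + 3)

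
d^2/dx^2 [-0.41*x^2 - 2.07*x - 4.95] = -0.820000000000000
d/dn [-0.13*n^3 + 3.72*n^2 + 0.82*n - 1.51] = -0.39*n^2 + 7.44*n + 0.82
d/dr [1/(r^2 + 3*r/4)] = 4*(-8*r - 3)/(r^2*(4*r + 3)^2)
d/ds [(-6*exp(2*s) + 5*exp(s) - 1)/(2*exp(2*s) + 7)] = (-10*exp(2*s) - 80*exp(s) + 35)*exp(s)/(4*exp(4*s) + 28*exp(2*s) + 49)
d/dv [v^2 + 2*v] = 2*v + 2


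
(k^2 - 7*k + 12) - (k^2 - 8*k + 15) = k - 3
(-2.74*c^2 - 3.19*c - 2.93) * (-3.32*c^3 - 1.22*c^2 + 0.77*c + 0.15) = 9.0968*c^5 + 13.9336*c^4 + 11.5096*c^3 + 0.7073*c^2 - 2.7346*c - 0.4395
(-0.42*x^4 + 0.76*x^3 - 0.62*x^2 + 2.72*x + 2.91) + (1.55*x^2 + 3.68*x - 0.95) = -0.42*x^4 + 0.76*x^3 + 0.93*x^2 + 6.4*x + 1.96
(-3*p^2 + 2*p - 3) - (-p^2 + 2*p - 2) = -2*p^2 - 1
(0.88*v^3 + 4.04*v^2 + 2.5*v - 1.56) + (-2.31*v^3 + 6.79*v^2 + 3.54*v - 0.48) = -1.43*v^3 + 10.83*v^2 + 6.04*v - 2.04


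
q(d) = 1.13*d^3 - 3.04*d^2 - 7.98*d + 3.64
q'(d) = 3.39*d^2 - 6.08*d - 7.98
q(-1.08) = 7.29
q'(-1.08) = 2.54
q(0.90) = -5.18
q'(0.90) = -10.71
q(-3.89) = -77.84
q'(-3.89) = 66.97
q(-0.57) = 6.99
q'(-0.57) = -3.41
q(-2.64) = -17.27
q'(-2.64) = 31.70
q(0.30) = 1.00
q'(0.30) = -9.50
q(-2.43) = -11.13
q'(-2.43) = 26.81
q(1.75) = -13.58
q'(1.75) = -8.24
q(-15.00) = -4374.41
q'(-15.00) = 845.97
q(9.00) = 509.35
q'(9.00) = 211.89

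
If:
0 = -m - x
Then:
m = -x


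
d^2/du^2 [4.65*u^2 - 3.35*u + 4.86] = 9.30000000000000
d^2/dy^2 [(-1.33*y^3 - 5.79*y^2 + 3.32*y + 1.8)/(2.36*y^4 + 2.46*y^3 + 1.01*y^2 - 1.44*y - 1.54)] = (-14.8151359999999*y^9 - 193.487904*y^8 + 39.2274479999999*y^7 + 409.75446*y^6 + 101.132352*y^5 - 363.429504*y^4 - 14.8756359999999*y^3 + 130.461012*y^2 + 37.2654*y - 29.123592)/(13.144256*y^12 + 41.103648*y^11 + 59.721216*y^10 + 26.0082*y^9 - 50.33328*y^8 - 92.852622*y^7 - 55.738411*y^6 + 19.339848*y^5 + 51.09285*y^4 + 27.95508*y^3 - 2.394084*y^2 - 10.245312*y - 3.652264)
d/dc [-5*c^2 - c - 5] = -10*c - 1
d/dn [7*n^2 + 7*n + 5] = 14*n + 7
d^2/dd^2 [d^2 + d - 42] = 2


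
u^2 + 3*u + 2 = (u + 1)*(u + 2)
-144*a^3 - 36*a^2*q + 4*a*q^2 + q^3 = (-6*a + q)*(4*a + q)*(6*a + q)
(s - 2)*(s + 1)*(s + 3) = s^3 + 2*s^2 - 5*s - 6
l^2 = l^2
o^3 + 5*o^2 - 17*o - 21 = (o - 3)*(o + 1)*(o + 7)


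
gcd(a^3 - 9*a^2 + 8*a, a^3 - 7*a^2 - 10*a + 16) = a^2 - 9*a + 8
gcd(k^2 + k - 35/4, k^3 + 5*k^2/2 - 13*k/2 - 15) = k - 5/2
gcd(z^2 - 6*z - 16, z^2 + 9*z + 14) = z + 2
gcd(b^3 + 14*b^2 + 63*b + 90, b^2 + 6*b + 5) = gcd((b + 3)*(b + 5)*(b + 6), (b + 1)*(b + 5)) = b + 5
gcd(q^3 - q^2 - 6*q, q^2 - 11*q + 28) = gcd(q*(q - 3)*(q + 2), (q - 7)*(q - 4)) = 1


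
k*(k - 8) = k^2 - 8*k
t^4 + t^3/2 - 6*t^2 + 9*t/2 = t*(t - 3/2)*(t - 1)*(t + 3)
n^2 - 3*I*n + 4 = (n - 4*I)*(n + I)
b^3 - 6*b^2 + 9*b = b*(b - 3)^2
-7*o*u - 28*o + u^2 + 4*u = (-7*o + u)*(u + 4)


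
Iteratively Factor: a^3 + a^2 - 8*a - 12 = (a - 3)*(a^2 + 4*a + 4) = (a - 3)*(a + 2)*(a + 2)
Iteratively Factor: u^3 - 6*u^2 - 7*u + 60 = (u - 4)*(u^2 - 2*u - 15) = (u - 4)*(u + 3)*(u - 5)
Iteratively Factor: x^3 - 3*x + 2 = (x + 2)*(x^2 - 2*x + 1) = (x - 1)*(x + 2)*(x - 1)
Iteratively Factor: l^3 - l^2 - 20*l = (l - 5)*(l^2 + 4*l) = (l - 5)*(l + 4)*(l)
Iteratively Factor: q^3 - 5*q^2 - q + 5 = (q - 1)*(q^2 - 4*q - 5) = (q - 5)*(q - 1)*(q + 1)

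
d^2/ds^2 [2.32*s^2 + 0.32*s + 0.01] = 4.64000000000000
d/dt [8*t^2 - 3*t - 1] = 16*t - 3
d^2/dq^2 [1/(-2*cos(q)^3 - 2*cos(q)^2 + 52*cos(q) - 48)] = ((101*cos(q) - 8*cos(2*q) - 9*cos(3*q))*(cos(q)^3 + cos(q)^2 - 26*cos(q) + 24)/8 - (3*cos(q)^2 + 2*cos(q) - 26)^2*sin(q)^2)/(cos(q)^3 + cos(q)^2 - 26*cos(q) + 24)^3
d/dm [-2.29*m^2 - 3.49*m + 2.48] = -4.58*m - 3.49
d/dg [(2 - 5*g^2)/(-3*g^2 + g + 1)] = (-5*g^2 + 2*g - 2)/(9*g^4 - 6*g^3 - 5*g^2 + 2*g + 1)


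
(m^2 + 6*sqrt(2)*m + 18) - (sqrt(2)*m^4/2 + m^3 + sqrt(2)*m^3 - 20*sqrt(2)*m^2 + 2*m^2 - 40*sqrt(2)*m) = -sqrt(2)*m^4/2 - sqrt(2)*m^3 - m^3 - m^2 + 20*sqrt(2)*m^2 + 46*sqrt(2)*m + 18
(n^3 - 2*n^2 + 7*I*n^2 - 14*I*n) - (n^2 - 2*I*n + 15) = n^3 - 3*n^2 + 7*I*n^2 - 12*I*n - 15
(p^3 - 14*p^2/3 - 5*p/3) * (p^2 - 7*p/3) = p^5 - 7*p^4 + 83*p^3/9 + 35*p^2/9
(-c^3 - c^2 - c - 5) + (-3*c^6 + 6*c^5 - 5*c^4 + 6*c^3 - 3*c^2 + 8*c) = -3*c^6 + 6*c^5 - 5*c^4 + 5*c^3 - 4*c^2 + 7*c - 5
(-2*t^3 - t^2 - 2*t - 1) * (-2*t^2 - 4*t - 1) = 4*t^5 + 10*t^4 + 10*t^3 + 11*t^2 + 6*t + 1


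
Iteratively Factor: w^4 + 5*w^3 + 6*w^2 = (w + 3)*(w^3 + 2*w^2) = w*(w + 3)*(w^2 + 2*w) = w*(w + 2)*(w + 3)*(w)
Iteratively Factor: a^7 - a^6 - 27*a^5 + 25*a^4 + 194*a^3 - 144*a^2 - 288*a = (a + 4)*(a^6 - 5*a^5 - 7*a^4 + 53*a^3 - 18*a^2 - 72*a) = (a + 1)*(a + 4)*(a^5 - 6*a^4 - a^3 + 54*a^2 - 72*a) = (a - 4)*(a + 1)*(a + 4)*(a^4 - 2*a^3 - 9*a^2 + 18*a) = a*(a - 4)*(a + 1)*(a + 4)*(a^3 - 2*a^2 - 9*a + 18) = a*(a - 4)*(a - 3)*(a + 1)*(a + 4)*(a^2 + a - 6) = a*(a - 4)*(a - 3)*(a - 2)*(a + 1)*(a + 4)*(a + 3)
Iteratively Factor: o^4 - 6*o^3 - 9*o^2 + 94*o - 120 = (o - 2)*(o^3 - 4*o^2 - 17*o + 60) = (o - 5)*(o - 2)*(o^2 + o - 12) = (o - 5)*(o - 2)*(o + 4)*(o - 3)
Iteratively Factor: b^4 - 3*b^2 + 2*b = (b - 1)*(b^3 + b^2 - 2*b) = (b - 1)*(b + 2)*(b^2 - b) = (b - 1)^2*(b + 2)*(b)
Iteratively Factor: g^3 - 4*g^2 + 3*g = (g - 3)*(g^2 - g) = g*(g - 3)*(g - 1)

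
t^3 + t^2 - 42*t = t*(t - 6)*(t + 7)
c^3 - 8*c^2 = c^2*(c - 8)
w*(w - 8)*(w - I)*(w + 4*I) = w^4 - 8*w^3 + 3*I*w^3 + 4*w^2 - 24*I*w^2 - 32*w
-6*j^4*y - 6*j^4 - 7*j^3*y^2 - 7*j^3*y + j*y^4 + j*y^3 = (-3*j + y)*(j + y)*(2*j + y)*(j*y + j)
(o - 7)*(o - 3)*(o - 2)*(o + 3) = o^4 - 9*o^3 + 5*o^2 + 81*o - 126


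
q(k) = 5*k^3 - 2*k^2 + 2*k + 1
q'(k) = 15*k^2 - 4*k + 2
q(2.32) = 57.31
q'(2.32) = 73.46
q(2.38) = 61.84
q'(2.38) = 77.45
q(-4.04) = -369.42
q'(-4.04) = 262.98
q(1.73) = 24.36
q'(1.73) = 39.97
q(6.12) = 1084.44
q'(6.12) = 539.34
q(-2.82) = -132.67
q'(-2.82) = 132.57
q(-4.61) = -540.59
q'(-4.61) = 339.22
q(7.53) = 2037.45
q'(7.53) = 822.39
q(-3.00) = -158.00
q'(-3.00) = 149.00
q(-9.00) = -3824.00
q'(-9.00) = 1253.00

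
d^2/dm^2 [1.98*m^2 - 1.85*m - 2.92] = 3.96000000000000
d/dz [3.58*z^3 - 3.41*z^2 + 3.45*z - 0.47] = 10.74*z^2 - 6.82*z + 3.45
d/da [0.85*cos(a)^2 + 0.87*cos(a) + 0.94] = -(1.7*cos(a) + 0.87)*sin(a)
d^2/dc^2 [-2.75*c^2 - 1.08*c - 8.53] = -5.50000000000000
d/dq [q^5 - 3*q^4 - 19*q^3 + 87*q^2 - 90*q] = 5*q^4 - 12*q^3 - 57*q^2 + 174*q - 90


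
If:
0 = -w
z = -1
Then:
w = 0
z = -1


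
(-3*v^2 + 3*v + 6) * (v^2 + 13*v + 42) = -3*v^4 - 36*v^3 - 81*v^2 + 204*v + 252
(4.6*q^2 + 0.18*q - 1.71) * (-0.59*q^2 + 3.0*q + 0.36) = -2.714*q^4 + 13.6938*q^3 + 3.2049*q^2 - 5.0652*q - 0.6156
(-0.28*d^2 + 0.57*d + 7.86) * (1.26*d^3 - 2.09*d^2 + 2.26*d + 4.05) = -0.3528*d^5 + 1.3034*d^4 + 8.0795*d^3 - 16.2732*d^2 + 20.0721*d + 31.833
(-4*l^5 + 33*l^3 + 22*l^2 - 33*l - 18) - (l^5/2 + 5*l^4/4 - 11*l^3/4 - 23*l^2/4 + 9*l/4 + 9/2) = -9*l^5/2 - 5*l^4/4 + 143*l^3/4 + 111*l^2/4 - 141*l/4 - 45/2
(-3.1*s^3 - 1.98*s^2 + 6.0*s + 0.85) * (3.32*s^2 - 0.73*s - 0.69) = -10.292*s^5 - 4.3106*s^4 + 23.5044*s^3 - 0.191800000000001*s^2 - 4.7605*s - 0.5865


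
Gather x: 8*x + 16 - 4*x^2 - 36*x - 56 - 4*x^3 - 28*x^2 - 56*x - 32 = -4*x^3 - 32*x^2 - 84*x - 72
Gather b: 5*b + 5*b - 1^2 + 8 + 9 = 10*b + 16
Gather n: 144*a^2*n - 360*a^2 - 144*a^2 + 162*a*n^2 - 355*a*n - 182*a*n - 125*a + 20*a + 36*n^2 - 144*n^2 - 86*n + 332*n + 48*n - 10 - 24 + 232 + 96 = -504*a^2 - 105*a + n^2*(162*a - 108) + n*(144*a^2 - 537*a + 294) + 294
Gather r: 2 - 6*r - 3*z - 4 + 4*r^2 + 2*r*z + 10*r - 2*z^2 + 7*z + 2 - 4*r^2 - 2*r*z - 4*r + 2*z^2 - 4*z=0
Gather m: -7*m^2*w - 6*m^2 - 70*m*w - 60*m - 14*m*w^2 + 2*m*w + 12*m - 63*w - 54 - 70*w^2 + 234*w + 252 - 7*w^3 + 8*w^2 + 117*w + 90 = m^2*(-7*w - 6) + m*(-14*w^2 - 68*w - 48) - 7*w^3 - 62*w^2 + 288*w + 288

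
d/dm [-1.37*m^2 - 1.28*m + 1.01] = -2.74*m - 1.28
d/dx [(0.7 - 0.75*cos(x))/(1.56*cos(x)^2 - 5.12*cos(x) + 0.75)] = (-1.17*cos(x)^2 + 2.184*cos(x) - 3.0215)*sin(x)/(2.4336*cos(x)^4 - 15.9744*cos(x)^3 + 28.5544*cos(x)^2 - 7.68*cos(x) + 0.5625)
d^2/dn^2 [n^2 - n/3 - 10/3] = 2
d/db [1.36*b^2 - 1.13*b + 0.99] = 2.72*b - 1.13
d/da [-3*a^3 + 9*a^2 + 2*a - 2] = -9*a^2 + 18*a + 2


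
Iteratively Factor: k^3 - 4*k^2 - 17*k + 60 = (k + 4)*(k^2 - 8*k + 15) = (k - 3)*(k + 4)*(k - 5)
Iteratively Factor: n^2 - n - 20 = (n + 4)*(n - 5)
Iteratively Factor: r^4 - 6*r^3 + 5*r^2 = (r - 5)*(r^3 - r^2) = r*(r - 5)*(r^2 - r) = r*(r - 5)*(r - 1)*(r)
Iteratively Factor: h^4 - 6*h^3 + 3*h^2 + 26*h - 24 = (h - 3)*(h^3 - 3*h^2 - 6*h + 8) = (h - 4)*(h - 3)*(h^2 + h - 2) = (h - 4)*(h - 3)*(h - 1)*(h + 2)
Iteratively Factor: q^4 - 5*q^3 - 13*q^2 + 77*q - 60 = (q - 5)*(q^3 - 13*q + 12) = (q - 5)*(q + 4)*(q^2 - 4*q + 3) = (q - 5)*(q - 3)*(q + 4)*(q - 1)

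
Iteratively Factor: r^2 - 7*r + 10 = (r - 2)*(r - 5)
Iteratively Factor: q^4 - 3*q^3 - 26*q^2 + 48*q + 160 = (q + 4)*(q^3 - 7*q^2 + 2*q + 40) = (q - 5)*(q + 4)*(q^2 - 2*q - 8) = (q - 5)*(q - 4)*(q + 4)*(q + 2)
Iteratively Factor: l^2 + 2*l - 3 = (l - 1)*(l + 3)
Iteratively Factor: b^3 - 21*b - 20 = (b - 5)*(b^2 + 5*b + 4) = (b - 5)*(b + 4)*(b + 1)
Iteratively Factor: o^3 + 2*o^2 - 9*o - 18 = (o + 3)*(o^2 - o - 6) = (o - 3)*(o + 3)*(o + 2)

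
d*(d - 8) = d^2 - 8*d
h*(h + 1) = h^2 + h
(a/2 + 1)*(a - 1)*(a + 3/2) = a^3/2 + 5*a^2/4 - a/4 - 3/2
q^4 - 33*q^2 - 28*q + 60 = (q - 6)*(q - 1)*(q + 2)*(q + 5)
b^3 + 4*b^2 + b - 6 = (b - 1)*(b + 2)*(b + 3)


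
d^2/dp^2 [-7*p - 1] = 0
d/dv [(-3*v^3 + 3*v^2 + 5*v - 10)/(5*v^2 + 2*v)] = (-15*v^4 - 12*v^3 - 19*v^2 + 100*v + 20)/(v^2*(25*v^2 + 20*v + 4))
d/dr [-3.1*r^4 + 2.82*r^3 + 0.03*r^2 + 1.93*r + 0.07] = -12.4*r^3 + 8.46*r^2 + 0.06*r + 1.93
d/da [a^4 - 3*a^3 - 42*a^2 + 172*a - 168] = 4*a^3 - 9*a^2 - 84*a + 172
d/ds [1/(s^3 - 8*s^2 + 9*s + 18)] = (-3*s^2 + 16*s - 9)/(s^3 - 8*s^2 + 9*s + 18)^2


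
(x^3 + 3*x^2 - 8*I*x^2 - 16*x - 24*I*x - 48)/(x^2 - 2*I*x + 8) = (x^2 + x*(3 - 4*I) - 12*I)/(x + 2*I)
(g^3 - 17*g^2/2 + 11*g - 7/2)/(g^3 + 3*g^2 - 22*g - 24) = (2*g^3 - 17*g^2 + 22*g - 7)/(2*(g^3 + 3*g^2 - 22*g - 24))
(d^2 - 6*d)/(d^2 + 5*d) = (d - 6)/(d + 5)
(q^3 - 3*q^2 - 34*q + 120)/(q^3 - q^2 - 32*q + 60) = (q - 4)/(q - 2)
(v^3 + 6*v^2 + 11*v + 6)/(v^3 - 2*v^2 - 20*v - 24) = (v^2 + 4*v + 3)/(v^2 - 4*v - 12)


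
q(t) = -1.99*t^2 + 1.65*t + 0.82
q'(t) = 1.65 - 3.98*t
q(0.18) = 1.05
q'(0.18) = 0.93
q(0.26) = 1.11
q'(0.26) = 0.62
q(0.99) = 0.50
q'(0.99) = -2.29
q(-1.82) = -8.77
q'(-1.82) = 8.89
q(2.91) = -11.23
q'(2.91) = -9.93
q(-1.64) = -7.24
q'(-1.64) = 8.18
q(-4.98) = -56.75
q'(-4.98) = 21.47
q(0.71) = 0.99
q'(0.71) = -1.18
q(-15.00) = -471.68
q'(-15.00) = 61.35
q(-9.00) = -175.22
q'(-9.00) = 37.47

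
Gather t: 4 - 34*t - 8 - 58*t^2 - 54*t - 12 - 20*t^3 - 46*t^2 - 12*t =-20*t^3 - 104*t^2 - 100*t - 16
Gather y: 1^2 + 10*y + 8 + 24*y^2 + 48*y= 24*y^2 + 58*y + 9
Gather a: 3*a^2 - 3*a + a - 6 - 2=3*a^2 - 2*a - 8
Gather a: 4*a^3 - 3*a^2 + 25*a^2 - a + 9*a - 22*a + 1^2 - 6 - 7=4*a^3 + 22*a^2 - 14*a - 12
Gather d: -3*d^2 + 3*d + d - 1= -3*d^2 + 4*d - 1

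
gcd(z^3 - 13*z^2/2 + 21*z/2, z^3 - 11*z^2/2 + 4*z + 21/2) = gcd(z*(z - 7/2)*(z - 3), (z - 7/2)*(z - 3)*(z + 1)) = z^2 - 13*z/2 + 21/2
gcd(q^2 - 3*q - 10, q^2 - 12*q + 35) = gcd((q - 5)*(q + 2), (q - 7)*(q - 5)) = q - 5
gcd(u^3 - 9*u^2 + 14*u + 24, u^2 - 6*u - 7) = u + 1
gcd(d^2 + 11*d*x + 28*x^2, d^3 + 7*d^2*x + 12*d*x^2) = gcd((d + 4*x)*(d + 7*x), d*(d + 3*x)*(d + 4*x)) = d + 4*x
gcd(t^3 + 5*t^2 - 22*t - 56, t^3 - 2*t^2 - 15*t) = 1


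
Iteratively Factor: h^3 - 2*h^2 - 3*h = (h - 3)*(h^2 + h) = h*(h - 3)*(h + 1)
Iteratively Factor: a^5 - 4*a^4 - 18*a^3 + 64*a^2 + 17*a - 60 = (a - 1)*(a^4 - 3*a^3 - 21*a^2 + 43*a + 60) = (a - 1)*(a + 4)*(a^3 - 7*a^2 + 7*a + 15) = (a - 1)*(a + 1)*(a + 4)*(a^2 - 8*a + 15) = (a - 3)*(a - 1)*(a + 1)*(a + 4)*(a - 5)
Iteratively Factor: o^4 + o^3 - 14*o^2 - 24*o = (o - 4)*(o^3 + 5*o^2 + 6*o) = o*(o - 4)*(o^2 + 5*o + 6) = o*(o - 4)*(o + 2)*(o + 3)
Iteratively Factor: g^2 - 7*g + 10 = (g - 5)*(g - 2)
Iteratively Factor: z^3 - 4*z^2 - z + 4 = (z + 1)*(z^2 - 5*z + 4) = (z - 4)*(z + 1)*(z - 1)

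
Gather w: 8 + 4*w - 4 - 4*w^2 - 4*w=4 - 4*w^2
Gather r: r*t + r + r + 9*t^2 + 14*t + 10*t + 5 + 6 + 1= r*(t + 2) + 9*t^2 + 24*t + 12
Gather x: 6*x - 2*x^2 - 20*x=-2*x^2 - 14*x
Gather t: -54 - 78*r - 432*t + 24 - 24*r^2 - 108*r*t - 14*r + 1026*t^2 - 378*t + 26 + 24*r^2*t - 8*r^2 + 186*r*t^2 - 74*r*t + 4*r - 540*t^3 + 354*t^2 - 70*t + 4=-32*r^2 - 88*r - 540*t^3 + t^2*(186*r + 1380) + t*(24*r^2 - 182*r - 880)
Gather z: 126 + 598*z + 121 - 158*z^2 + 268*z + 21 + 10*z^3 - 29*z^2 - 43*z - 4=10*z^3 - 187*z^2 + 823*z + 264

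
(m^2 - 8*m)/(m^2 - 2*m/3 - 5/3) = 3*m*(8 - m)/(-3*m^2 + 2*m + 5)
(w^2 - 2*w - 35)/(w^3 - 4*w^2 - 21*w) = (w + 5)/(w*(w + 3))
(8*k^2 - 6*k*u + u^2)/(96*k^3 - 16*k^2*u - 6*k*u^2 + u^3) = (-2*k + u)/(-24*k^2 - 2*k*u + u^2)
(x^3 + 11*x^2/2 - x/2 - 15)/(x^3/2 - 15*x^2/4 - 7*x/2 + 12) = 2*(x + 5)/(x - 8)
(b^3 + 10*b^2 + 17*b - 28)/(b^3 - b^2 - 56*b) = (b^2 + 3*b - 4)/(b*(b - 8))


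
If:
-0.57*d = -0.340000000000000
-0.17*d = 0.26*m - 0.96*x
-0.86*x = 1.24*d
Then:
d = 0.60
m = -3.57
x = -0.86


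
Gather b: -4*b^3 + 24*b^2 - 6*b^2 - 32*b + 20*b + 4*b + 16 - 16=-4*b^3 + 18*b^2 - 8*b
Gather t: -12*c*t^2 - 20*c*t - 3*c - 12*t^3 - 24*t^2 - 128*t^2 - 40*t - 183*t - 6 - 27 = -3*c - 12*t^3 + t^2*(-12*c - 152) + t*(-20*c - 223) - 33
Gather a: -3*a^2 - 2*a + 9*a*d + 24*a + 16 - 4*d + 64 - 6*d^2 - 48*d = -3*a^2 + a*(9*d + 22) - 6*d^2 - 52*d + 80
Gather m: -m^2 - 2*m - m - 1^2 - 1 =-m^2 - 3*m - 2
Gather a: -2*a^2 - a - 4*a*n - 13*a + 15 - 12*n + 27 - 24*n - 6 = -2*a^2 + a*(-4*n - 14) - 36*n + 36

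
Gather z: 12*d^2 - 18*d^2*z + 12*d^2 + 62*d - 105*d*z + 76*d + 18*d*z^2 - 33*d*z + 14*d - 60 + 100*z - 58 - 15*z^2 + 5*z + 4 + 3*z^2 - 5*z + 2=24*d^2 + 152*d + z^2*(18*d - 12) + z*(-18*d^2 - 138*d + 100) - 112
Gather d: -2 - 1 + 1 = -2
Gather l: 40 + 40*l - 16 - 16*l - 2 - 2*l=22*l + 22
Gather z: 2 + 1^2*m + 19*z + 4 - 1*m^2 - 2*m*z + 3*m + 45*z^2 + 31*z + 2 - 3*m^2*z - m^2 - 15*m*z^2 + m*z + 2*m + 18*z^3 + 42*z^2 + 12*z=-2*m^2 + 6*m + 18*z^3 + z^2*(87 - 15*m) + z*(-3*m^2 - m + 62) + 8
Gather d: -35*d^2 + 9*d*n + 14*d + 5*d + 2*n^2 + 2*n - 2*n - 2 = -35*d^2 + d*(9*n + 19) + 2*n^2 - 2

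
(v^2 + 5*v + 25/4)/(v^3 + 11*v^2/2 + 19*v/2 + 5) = (v + 5/2)/(v^2 + 3*v + 2)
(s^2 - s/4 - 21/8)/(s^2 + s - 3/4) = (4*s - 7)/(2*(2*s - 1))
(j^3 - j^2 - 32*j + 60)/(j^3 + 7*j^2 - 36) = (j - 5)/(j + 3)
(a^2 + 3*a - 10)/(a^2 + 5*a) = (a - 2)/a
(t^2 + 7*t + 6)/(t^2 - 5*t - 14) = (t^2 + 7*t + 6)/(t^2 - 5*t - 14)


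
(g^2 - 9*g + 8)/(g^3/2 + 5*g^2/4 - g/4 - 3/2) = 4*(g - 8)/(2*g^2 + 7*g + 6)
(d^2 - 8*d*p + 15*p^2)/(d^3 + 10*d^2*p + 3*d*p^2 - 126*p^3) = (d - 5*p)/(d^2 + 13*d*p + 42*p^2)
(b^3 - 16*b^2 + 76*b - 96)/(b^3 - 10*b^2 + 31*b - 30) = (b^2 - 14*b + 48)/(b^2 - 8*b + 15)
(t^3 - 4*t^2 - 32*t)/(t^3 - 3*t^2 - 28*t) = (t - 8)/(t - 7)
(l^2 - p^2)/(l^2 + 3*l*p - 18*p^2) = (l^2 - p^2)/(l^2 + 3*l*p - 18*p^2)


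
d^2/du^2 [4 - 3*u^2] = -6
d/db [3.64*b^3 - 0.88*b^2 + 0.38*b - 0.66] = 10.92*b^2 - 1.76*b + 0.38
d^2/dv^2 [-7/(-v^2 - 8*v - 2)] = 14*(-v^2 - 8*v + 4*(v + 4)^2 - 2)/(v^2 + 8*v + 2)^3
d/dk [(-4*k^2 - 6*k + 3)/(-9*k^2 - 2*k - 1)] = 2*(-23*k^2 + 31*k + 6)/(81*k^4 + 36*k^3 + 22*k^2 + 4*k + 1)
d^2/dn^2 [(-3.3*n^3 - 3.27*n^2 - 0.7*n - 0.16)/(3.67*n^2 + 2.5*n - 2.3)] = (-1.13686837721616e-13*n^4 - 55.81256*n^3 - 64.6925640000001*n^2 - 149.0022*n - 47.34772)/(49.430863*n^6 + 101.01675*n^5 - 24.12291*n^4 - 110.99*n^3 + 15.1179*n^2 + 39.675*n - 12.167)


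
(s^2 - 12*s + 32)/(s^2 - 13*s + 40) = (s - 4)/(s - 5)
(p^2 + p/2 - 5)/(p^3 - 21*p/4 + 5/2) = 2/(2*p - 1)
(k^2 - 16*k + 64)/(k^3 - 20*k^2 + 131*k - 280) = (k - 8)/(k^2 - 12*k + 35)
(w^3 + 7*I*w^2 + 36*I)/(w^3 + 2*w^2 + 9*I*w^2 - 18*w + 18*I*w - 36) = (w - 2*I)/(w + 2)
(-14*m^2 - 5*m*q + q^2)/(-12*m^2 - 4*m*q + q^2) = (-7*m + q)/(-6*m + q)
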